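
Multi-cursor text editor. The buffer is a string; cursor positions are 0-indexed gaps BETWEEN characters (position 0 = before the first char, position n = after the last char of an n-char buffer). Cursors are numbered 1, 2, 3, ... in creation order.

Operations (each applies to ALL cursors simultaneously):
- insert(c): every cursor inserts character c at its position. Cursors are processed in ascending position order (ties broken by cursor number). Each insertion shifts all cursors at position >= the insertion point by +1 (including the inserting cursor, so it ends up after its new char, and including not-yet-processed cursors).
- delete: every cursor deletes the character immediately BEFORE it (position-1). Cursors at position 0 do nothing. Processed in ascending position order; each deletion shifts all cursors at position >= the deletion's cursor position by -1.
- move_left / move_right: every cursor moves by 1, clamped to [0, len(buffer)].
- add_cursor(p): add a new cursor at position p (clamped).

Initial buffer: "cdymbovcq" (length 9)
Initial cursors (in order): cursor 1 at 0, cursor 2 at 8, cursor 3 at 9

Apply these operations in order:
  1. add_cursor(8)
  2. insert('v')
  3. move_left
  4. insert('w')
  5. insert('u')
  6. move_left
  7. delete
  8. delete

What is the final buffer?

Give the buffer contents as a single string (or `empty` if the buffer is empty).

Answer: uvcdymbovcuvuv

Derivation:
After op 1 (add_cursor(8)): buffer="cdymbovcq" (len 9), cursors c1@0 c2@8 c4@8 c3@9, authorship .........
After op 2 (insert('v')): buffer="vcdymbovcvvqv" (len 13), cursors c1@1 c2@11 c4@11 c3@13, authorship 1........24.3
After op 3 (move_left): buffer="vcdymbovcvvqv" (len 13), cursors c1@0 c2@10 c4@10 c3@12, authorship 1........24.3
After op 4 (insert('w')): buffer="wvcdymbovcvwwvqwv" (len 17), cursors c1@1 c2@13 c4@13 c3@16, authorship 11........2244.33
After op 5 (insert('u')): buffer="wuvcdymbovcvwwuuvqwuv" (len 21), cursors c1@2 c2@16 c4@16 c3@20, authorship 111........224244.333
After op 6 (move_left): buffer="wuvcdymbovcvwwuuvqwuv" (len 21), cursors c1@1 c2@15 c4@15 c3@19, authorship 111........224244.333
After op 7 (delete): buffer="uvcdymbovcvwuvquv" (len 17), cursors c1@0 c2@12 c4@12 c3@15, authorship 11........2244.33
After op 8 (delete): buffer="uvcdymbovcuvuv" (len 14), cursors c1@0 c2@10 c4@10 c3@12, authorship 11........4433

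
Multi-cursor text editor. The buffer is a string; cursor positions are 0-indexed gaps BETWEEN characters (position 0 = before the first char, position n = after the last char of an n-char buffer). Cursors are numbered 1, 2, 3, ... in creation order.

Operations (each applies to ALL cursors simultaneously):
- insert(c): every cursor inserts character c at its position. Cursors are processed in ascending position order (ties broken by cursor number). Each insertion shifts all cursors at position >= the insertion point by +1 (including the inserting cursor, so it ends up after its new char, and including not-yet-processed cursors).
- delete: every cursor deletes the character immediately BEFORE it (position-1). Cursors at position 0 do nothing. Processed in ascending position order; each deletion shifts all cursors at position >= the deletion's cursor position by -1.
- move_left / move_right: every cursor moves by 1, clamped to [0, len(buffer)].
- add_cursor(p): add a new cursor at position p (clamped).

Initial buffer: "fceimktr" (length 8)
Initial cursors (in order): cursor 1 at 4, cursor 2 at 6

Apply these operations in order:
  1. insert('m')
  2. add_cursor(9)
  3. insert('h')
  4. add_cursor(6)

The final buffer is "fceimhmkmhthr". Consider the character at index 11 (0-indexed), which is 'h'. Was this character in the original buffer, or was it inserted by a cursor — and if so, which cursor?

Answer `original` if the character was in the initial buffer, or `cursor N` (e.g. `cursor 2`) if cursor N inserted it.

After op 1 (insert('m')): buffer="fceimmkmtr" (len 10), cursors c1@5 c2@8, authorship ....1..2..
After op 2 (add_cursor(9)): buffer="fceimmkmtr" (len 10), cursors c1@5 c2@8 c3@9, authorship ....1..2..
After op 3 (insert('h')): buffer="fceimhmkmhthr" (len 13), cursors c1@6 c2@10 c3@12, authorship ....11..22.3.
After op 4 (add_cursor(6)): buffer="fceimhmkmhthr" (len 13), cursors c1@6 c4@6 c2@10 c3@12, authorship ....11..22.3.
Authorship (.=original, N=cursor N): . . . . 1 1 . . 2 2 . 3 .
Index 11: author = 3

Answer: cursor 3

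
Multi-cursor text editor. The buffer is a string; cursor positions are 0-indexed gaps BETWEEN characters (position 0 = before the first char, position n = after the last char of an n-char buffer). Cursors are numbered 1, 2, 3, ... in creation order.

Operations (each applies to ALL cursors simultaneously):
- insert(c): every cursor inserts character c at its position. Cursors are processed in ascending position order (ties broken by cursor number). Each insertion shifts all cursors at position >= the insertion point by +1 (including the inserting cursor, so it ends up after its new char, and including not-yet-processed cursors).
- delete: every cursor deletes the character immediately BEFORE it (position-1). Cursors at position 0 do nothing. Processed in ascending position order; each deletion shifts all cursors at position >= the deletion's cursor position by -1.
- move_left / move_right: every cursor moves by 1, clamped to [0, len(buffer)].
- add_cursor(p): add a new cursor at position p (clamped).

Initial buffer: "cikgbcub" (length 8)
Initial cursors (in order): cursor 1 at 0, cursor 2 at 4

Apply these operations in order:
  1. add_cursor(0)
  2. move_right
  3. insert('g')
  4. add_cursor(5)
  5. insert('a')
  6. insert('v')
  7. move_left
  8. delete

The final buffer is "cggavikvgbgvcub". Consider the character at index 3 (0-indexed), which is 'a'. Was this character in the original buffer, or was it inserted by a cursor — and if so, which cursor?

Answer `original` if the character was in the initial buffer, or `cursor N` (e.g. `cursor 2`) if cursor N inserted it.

After op 1 (add_cursor(0)): buffer="cikgbcub" (len 8), cursors c1@0 c3@0 c2@4, authorship ........
After op 2 (move_right): buffer="cikgbcub" (len 8), cursors c1@1 c3@1 c2@5, authorship ........
After op 3 (insert('g')): buffer="cggikgbgcub" (len 11), cursors c1@3 c3@3 c2@8, authorship .13....2...
After op 4 (add_cursor(5)): buffer="cggikgbgcub" (len 11), cursors c1@3 c3@3 c4@5 c2@8, authorship .13....2...
After op 5 (insert('a')): buffer="cggaaikagbgacub" (len 15), cursors c1@5 c3@5 c4@8 c2@12, authorship .1313..4..22...
After op 6 (insert('v')): buffer="cggaavvikavgbgavcub" (len 19), cursors c1@7 c3@7 c4@11 c2@16, authorship .131313..44..222...
After op 7 (move_left): buffer="cggaavvikavgbgavcub" (len 19), cursors c1@6 c3@6 c4@10 c2@15, authorship .131313..44..222...
After op 8 (delete): buffer="cggavikvgbgvcub" (len 15), cursors c1@4 c3@4 c4@7 c2@11, authorship .1313..4..22...
Authorship (.=original, N=cursor N): . 1 3 1 3 . . 4 . . 2 2 . . .
Index 3: author = 1

Answer: cursor 1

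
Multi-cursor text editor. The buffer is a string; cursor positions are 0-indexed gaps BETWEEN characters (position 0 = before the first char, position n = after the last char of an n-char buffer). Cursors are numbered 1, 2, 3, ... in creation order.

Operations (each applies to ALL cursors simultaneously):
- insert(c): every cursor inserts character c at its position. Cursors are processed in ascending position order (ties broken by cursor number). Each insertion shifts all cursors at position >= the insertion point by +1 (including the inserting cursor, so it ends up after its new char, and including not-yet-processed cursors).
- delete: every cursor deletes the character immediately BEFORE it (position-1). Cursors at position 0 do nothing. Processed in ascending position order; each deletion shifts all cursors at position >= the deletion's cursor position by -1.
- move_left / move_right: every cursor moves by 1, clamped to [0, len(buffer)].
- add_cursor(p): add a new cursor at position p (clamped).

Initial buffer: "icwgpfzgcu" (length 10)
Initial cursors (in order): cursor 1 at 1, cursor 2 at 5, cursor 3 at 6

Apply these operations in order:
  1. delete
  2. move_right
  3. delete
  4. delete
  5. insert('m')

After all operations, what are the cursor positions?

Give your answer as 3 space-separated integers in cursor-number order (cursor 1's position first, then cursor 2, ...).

After op 1 (delete): buffer="cwgzgcu" (len 7), cursors c1@0 c2@3 c3@3, authorship .......
After op 2 (move_right): buffer="cwgzgcu" (len 7), cursors c1@1 c2@4 c3@4, authorship .......
After op 3 (delete): buffer="wgcu" (len 4), cursors c1@0 c2@1 c3@1, authorship ....
After op 4 (delete): buffer="gcu" (len 3), cursors c1@0 c2@0 c3@0, authorship ...
After op 5 (insert('m')): buffer="mmmgcu" (len 6), cursors c1@3 c2@3 c3@3, authorship 123...

Answer: 3 3 3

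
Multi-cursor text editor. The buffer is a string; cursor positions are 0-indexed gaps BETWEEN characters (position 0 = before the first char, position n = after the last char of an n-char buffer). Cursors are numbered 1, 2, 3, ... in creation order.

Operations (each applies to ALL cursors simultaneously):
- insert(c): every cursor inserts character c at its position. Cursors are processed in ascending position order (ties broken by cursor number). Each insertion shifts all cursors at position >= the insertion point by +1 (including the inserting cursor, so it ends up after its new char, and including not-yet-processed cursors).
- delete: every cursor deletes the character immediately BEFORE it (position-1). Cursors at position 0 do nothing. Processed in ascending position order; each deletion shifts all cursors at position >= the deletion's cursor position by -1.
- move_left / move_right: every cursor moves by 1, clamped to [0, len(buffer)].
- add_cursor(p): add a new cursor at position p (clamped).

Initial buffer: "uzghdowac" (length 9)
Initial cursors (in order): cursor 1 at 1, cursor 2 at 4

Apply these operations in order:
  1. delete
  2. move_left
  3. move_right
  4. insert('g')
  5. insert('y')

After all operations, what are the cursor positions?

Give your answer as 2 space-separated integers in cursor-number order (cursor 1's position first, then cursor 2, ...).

After op 1 (delete): buffer="zgdowac" (len 7), cursors c1@0 c2@2, authorship .......
After op 2 (move_left): buffer="zgdowac" (len 7), cursors c1@0 c2@1, authorship .......
After op 3 (move_right): buffer="zgdowac" (len 7), cursors c1@1 c2@2, authorship .......
After op 4 (insert('g')): buffer="zgggdowac" (len 9), cursors c1@2 c2@4, authorship .1.2.....
After op 5 (insert('y')): buffer="zgyggydowac" (len 11), cursors c1@3 c2@6, authorship .11.22.....

Answer: 3 6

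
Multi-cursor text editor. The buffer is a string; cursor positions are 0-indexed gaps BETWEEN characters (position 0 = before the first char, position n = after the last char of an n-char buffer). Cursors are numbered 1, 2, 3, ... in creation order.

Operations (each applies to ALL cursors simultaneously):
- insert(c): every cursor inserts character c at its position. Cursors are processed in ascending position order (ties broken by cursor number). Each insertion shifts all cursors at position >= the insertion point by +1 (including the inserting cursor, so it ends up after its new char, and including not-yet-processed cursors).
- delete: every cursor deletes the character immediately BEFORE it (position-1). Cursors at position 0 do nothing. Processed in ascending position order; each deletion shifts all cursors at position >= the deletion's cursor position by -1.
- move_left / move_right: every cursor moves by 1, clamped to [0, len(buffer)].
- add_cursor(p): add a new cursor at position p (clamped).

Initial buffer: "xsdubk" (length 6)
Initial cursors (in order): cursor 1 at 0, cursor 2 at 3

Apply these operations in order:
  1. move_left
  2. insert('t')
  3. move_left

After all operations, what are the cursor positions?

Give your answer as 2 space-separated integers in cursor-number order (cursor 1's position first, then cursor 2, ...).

Answer: 0 3

Derivation:
After op 1 (move_left): buffer="xsdubk" (len 6), cursors c1@0 c2@2, authorship ......
After op 2 (insert('t')): buffer="txstdubk" (len 8), cursors c1@1 c2@4, authorship 1..2....
After op 3 (move_left): buffer="txstdubk" (len 8), cursors c1@0 c2@3, authorship 1..2....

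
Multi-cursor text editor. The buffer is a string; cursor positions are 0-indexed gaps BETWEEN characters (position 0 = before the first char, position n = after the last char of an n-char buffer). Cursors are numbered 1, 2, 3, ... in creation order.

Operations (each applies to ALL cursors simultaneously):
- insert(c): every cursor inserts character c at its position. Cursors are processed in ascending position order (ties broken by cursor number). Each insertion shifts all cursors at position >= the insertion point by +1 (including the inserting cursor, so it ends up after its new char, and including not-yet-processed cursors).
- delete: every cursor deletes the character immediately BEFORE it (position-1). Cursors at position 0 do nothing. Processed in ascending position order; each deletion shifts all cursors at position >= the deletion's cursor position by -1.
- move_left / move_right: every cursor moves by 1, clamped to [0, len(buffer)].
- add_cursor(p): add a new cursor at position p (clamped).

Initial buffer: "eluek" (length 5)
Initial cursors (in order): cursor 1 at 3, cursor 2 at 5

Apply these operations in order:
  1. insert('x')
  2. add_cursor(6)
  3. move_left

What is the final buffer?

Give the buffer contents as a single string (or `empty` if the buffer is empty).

Answer: eluxekx

Derivation:
After op 1 (insert('x')): buffer="eluxekx" (len 7), cursors c1@4 c2@7, authorship ...1..2
After op 2 (add_cursor(6)): buffer="eluxekx" (len 7), cursors c1@4 c3@6 c2@7, authorship ...1..2
After op 3 (move_left): buffer="eluxekx" (len 7), cursors c1@3 c3@5 c2@6, authorship ...1..2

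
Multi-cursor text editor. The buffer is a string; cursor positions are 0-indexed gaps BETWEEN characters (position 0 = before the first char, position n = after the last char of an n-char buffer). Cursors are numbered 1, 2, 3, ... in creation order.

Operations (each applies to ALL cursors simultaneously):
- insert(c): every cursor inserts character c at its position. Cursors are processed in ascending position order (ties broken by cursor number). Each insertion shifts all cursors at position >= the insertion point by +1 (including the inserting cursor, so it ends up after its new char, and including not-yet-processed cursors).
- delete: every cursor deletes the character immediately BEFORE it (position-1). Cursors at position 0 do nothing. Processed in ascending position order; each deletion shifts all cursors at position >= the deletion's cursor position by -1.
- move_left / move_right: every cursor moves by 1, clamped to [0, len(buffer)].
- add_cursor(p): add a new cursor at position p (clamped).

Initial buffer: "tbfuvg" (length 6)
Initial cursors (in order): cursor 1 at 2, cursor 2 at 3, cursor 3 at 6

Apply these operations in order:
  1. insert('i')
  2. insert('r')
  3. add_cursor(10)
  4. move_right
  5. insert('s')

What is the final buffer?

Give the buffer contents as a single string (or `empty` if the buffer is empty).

After op 1 (insert('i')): buffer="tbifiuvgi" (len 9), cursors c1@3 c2@5 c3@9, authorship ..1.2...3
After op 2 (insert('r')): buffer="tbirfiruvgir" (len 12), cursors c1@4 c2@7 c3@12, authorship ..11.22...33
After op 3 (add_cursor(10)): buffer="tbirfiruvgir" (len 12), cursors c1@4 c2@7 c4@10 c3@12, authorship ..11.22...33
After op 4 (move_right): buffer="tbirfiruvgir" (len 12), cursors c1@5 c2@8 c4@11 c3@12, authorship ..11.22...33
After op 5 (insert('s')): buffer="tbirfsirusvgisrs" (len 16), cursors c1@6 c2@10 c4@14 c3@16, authorship ..11.122.2..3433

Answer: tbirfsirusvgisrs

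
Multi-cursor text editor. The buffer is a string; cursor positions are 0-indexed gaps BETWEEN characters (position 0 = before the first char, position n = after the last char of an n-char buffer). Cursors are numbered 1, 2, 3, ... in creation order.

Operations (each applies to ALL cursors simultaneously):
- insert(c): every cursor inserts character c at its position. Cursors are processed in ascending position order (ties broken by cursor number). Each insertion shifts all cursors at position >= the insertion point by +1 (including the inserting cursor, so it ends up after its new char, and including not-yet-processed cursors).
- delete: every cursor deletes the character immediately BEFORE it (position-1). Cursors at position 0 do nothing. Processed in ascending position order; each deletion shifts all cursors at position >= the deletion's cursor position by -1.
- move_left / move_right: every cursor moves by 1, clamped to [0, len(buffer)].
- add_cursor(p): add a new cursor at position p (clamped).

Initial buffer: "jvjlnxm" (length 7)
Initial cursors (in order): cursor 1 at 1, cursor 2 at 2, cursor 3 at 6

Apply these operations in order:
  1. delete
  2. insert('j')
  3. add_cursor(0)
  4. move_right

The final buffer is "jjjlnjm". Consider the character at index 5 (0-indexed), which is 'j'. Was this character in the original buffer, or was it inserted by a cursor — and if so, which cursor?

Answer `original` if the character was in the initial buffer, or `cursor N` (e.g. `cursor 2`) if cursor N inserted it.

After op 1 (delete): buffer="jlnm" (len 4), cursors c1@0 c2@0 c3@3, authorship ....
After op 2 (insert('j')): buffer="jjjlnjm" (len 7), cursors c1@2 c2@2 c3@6, authorship 12...3.
After op 3 (add_cursor(0)): buffer="jjjlnjm" (len 7), cursors c4@0 c1@2 c2@2 c3@6, authorship 12...3.
After op 4 (move_right): buffer="jjjlnjm" (len 7), cursors c4@1 c1@3 c2@3 c3@7, authorship 12...3.
Authorship (.=original, N=cursor N): 1 2 . . . 3 .
Index 5: author = 3

Answer: cursor 3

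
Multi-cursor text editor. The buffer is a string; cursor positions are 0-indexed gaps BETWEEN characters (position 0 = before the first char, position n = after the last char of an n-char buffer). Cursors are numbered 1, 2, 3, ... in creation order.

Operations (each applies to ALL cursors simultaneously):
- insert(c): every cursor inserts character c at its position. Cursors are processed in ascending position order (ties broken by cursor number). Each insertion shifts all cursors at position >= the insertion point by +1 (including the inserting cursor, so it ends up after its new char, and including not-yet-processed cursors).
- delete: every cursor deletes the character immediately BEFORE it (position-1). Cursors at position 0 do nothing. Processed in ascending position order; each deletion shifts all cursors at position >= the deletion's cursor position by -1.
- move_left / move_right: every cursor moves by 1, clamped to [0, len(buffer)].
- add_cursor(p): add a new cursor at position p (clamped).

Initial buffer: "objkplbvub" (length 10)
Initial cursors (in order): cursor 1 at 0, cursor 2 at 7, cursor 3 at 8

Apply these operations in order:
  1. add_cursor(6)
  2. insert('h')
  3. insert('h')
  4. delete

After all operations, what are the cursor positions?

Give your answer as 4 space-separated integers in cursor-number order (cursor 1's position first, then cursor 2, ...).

Answer: 1 10 12 8

Derivation:
After op 1 (add_cursor(6)): buffer="objkplbvub" (len 10), cursors c1@0 c4@6 c2@7 c3@8, authorship ..........
After op 2 (insert('h')): buffer="hobjkplhbhvhub" (len 14), cursors c1@1 c4@8 c2@10 c3@12, authorship 1......4.2.3..
After op 3 (insert('h')): buffer="hhobjkplhhbhhvhhub" (len 18), cursors c1@2 c4@10 c2@13 c3@16, authorship 11......44.22.33..
After op 4 (delete): buffer="hobjkplhbhvhub" (len 14), cursors c1@1 c4@8 c2@10 c3@12, authorship 1......4.2.3..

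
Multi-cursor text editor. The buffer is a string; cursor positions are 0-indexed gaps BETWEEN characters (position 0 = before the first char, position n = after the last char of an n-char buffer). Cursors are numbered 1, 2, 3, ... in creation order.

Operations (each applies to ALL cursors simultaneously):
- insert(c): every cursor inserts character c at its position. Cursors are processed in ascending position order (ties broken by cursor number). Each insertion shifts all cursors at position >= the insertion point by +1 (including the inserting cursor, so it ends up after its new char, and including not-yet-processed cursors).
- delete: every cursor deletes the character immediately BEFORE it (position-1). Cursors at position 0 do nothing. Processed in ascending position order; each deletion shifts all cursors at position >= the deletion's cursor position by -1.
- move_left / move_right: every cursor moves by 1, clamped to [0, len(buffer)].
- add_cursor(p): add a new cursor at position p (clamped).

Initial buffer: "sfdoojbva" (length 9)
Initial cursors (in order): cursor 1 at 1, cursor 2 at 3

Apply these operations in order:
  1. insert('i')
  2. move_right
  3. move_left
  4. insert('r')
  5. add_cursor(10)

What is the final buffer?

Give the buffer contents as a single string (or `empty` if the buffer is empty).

Answer: sirfdiroojbva

Derivation:
After op 1 (insert('i')): buffer="sifdioojbva" (len 11), cursors c1@2 c2@5, authorship .1..2......
After op 2 (move_right): buffer="sifdioojbva" (len 11), cursors c1@3 c2@6, authorship .1..2......
After op 3 (move_left): buffer="sifdioojbva" (len 11), cursors c1@2 c2@5, authorship .1..2......
After op 4 (insert('r')): buffer="sirfdiroojbva" (len 13), cursors c1@3 c2@7, authorship .11..22......
After op 5 (add_cursor(10)): buffer="sirfdiroojbva" (len 13), cursors c1@3 c2@7 c3@10, authorship .11..22......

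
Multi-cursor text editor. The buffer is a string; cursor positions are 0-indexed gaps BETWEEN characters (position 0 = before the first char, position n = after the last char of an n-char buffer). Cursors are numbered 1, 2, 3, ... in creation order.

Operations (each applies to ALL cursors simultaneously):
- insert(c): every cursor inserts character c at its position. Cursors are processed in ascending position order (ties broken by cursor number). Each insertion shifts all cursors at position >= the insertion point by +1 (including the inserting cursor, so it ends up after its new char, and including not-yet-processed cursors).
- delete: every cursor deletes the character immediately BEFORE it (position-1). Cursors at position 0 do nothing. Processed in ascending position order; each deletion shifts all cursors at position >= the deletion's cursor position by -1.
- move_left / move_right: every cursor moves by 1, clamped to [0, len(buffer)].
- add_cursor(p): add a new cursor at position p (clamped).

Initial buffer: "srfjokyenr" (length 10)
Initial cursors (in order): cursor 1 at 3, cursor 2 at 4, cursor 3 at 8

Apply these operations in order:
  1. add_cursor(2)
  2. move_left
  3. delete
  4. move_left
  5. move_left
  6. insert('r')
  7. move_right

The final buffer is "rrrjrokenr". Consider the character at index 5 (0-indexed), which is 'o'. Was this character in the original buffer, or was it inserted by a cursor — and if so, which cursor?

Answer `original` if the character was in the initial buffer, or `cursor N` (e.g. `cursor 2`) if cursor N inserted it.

Answer: original

Derivation:
After op 1 (add_cursor(2)): buffer="srfjokyenr" (len 10), cursors c4@2 c1@3 c2@4 c3@8, authorship ..........
After op 2 (move_left): buffer="srfjokyenr" (len 10), cursors c4@1 c1@2 c2@3 c3@7, authorship ..........
After op 3 (delete): buffer="jokenr" (len 6), cursors c1@0 c2@0 c4@0 c3@3, authorship ......
After op 4 (move_left): buffer="jokenr" (len 6), cursors c1@0 c2@0 c4@0 c3@2, authorship ......
After op 5 (move_left): buffer="jokenr" (len 6), cursors c1@0 c2@0 c4@0 c3@1, authorship ......
After op 6 (insert('r')): buffer="rrrjrokenr" (len 10), cursors c1@3 c2@3 c4@3 c3@5, authorship 124.3.....
After op 7 (move_right): buffer="rrrjrokenr" (len 10), cursors c1@4 c2@4 c4@4 c3@6, authorship 124.3.....
Authorship (.=original, N=cursor N): 1 2 4 . 3 . . . . .
Index 5: author = original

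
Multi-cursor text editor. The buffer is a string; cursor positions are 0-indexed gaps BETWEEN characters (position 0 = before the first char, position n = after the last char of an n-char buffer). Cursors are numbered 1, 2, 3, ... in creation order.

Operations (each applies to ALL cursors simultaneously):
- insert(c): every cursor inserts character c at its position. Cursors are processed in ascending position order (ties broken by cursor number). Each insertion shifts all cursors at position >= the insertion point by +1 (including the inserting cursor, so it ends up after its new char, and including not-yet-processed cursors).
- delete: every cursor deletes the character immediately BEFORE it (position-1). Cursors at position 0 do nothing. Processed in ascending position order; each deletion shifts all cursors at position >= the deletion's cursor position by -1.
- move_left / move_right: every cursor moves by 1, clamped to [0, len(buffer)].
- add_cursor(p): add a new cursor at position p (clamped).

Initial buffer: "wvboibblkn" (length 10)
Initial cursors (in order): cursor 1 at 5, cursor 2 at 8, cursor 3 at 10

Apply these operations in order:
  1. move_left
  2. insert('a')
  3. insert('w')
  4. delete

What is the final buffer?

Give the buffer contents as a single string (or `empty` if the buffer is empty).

Answer: wvboaibbalkan

Derivation:
After op 1 (move_left): buffer="wvboibblkn" (len 10), cursors c1@4 c2@7 c3@9, authorship ..........
After op 2 (insert('a')): buffer="wvboaibbalkan" (len 13), cursors c1@5 c2@9 c3@12, authorship ....1...2..3.
After op 3 (insert('w')): buffer="wvboawibbawlkawn" (len 16), cursors c1@6 c2@11 c3@15, authorship ....11...22..33.
After op 4 (delete): buffer="wvboaibbalkan" (len 13), cursors c1@5 c2@9 c3@12, authorship ....1...2..3.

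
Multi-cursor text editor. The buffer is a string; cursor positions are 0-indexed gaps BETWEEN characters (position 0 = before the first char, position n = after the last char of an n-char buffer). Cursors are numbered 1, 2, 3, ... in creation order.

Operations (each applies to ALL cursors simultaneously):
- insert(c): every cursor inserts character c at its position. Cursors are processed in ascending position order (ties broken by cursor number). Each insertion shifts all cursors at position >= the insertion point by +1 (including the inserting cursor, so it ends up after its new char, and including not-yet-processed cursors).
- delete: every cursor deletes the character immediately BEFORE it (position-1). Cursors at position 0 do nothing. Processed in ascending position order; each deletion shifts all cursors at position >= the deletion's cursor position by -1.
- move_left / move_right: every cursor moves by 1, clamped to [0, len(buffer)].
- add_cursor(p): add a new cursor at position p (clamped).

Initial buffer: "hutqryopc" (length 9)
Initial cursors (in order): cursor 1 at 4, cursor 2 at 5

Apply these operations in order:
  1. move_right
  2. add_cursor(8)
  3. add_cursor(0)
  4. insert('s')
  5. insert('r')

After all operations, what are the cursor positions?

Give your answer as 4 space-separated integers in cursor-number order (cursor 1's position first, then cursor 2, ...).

Answer: 9 12 16 2

Derivation:
After op 1 (move_right): buffer="hutqryopc" (len 9), cursors c1@5 c2@6, authorship .........
After op 2 (add_cursor(8)): buffer="hutqryopc" (len 9), cursors c1@5 c2@6 c3@8, authorship .........
After op 3 (add_cursor(0)): buffer="hutqryopc" (len 9), cursors c4@0 c1@5 c2@6 c3@8, authorship .........
After op 4 (insert('s')): buffer="shutqrsysopsc" (len 13), cursors c4@1 c1@7 c2@9 c3@12, authorship 4.....1.2..3.
After op 5 (insert('r')): buffer="srhutqrsrysropsrc" (len 17), cursors c4@2 c1@9 c2@12 c3@16, authorship 44.....11.22..33.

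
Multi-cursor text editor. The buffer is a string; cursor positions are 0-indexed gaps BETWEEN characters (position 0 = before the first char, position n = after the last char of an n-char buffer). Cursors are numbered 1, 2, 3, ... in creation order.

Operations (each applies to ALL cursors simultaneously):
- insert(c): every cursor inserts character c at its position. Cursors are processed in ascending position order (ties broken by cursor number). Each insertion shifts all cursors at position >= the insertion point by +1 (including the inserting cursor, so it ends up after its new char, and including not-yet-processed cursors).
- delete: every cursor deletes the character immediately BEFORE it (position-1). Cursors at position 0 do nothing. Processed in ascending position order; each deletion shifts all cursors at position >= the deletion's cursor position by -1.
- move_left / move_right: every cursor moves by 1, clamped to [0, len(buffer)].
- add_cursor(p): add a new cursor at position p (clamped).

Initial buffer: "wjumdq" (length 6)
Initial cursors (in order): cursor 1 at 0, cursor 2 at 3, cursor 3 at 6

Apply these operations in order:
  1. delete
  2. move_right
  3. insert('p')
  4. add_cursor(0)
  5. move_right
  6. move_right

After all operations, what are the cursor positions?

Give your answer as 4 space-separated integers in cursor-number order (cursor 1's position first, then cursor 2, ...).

Answer: 4 7 7 2

Derivation:
After op 1 (delete): buffer="wjmd" (len 4), cursors c1@0 c2@2 c3@4, authorship ....
After op 2 (move_right): buffer="wjmd" (len 4), cursors c1@1 c2@3 c3@4, authorship ....
After op 3 (insert('p')): buffer="wpjmpdp" (len 7), cursors c1@2 c2@5 c3@7, authorship .1..2.3
After op 4 (add_cursor(0)): buffer="wpjmpdp" (len 7), cursors c4@0 c1@2 c2@5 c3@7, authorship .1..2.3
After op 5 (move_right): buffer="wpjmpdp" (len 7), cursors c4@1 c1@3 c2@6 c3@7, authorship .1..2.3
After op 6 (move_right): buffer="wpjmpdp" (len 7), cursors c4@2 c1@4 c2@7 c3@7, authorship .1..2.3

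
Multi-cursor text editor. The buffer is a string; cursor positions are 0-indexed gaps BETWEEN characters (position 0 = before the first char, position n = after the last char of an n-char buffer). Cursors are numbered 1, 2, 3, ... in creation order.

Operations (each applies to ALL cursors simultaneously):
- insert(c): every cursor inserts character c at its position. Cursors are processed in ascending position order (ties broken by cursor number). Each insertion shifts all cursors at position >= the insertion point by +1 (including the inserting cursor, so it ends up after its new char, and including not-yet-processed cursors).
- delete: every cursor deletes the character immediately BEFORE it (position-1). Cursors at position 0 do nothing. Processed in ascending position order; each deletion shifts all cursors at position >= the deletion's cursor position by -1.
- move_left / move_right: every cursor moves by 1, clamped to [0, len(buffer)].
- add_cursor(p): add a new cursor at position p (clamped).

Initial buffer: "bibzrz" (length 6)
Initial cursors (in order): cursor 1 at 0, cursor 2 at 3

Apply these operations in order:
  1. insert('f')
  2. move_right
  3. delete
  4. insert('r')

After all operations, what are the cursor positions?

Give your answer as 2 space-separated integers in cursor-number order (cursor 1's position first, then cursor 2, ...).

Answer: 2 6

Derivation:
After op 1 (insert('f')): buffer="fbibfzrz" (len 8), cursors c1@1 c2@5, authorship 1...2...
After op 2 (move_right): buffer="fbibfzrz" (len 8), cursors c1@2 c2@6, authorship 1...2...
After op 3 (delete): buffer="fibfrz" (len 6), cursors c1@1 c2@4, authorship 1..2..
After op 4 (insert('r')): buffer="fribfrrz" (len 8), cursors c1@2 c2@6, authorship 11..22..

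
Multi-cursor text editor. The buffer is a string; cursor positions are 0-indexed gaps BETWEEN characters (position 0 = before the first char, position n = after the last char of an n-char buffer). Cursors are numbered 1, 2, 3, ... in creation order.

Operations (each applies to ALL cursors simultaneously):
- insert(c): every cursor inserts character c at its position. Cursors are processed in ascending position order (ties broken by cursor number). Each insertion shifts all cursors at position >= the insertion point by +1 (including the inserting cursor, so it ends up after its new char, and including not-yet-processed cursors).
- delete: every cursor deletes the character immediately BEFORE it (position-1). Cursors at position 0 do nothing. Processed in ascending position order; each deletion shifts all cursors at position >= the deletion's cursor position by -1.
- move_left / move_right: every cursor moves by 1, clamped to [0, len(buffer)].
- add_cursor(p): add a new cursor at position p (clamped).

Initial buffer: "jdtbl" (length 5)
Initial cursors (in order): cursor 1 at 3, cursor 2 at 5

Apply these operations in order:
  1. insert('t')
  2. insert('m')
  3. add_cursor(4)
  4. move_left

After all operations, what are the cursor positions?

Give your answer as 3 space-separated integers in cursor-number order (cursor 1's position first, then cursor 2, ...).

After op 1 (insert('t')): buffer="jdttblt" (len 7), cursors c1@4 c2@7, authorship ...1..2
After op 2 (insert('m')): buffer="jdttmbltm" (len 9), cursors c1@5 c2@9, authorship ...11..22
After op 3 (add_cursor(4)): buffer="jdttmbltm" (len 9), cursors c3@4 c1@5 c2@9, authorship ...11..22
After op 4 (move_left): buffer="jdttmbltm" (len 9), cursors c3@3 c1@4 c2@8, authorship ...11..22

Answer: 4 8 3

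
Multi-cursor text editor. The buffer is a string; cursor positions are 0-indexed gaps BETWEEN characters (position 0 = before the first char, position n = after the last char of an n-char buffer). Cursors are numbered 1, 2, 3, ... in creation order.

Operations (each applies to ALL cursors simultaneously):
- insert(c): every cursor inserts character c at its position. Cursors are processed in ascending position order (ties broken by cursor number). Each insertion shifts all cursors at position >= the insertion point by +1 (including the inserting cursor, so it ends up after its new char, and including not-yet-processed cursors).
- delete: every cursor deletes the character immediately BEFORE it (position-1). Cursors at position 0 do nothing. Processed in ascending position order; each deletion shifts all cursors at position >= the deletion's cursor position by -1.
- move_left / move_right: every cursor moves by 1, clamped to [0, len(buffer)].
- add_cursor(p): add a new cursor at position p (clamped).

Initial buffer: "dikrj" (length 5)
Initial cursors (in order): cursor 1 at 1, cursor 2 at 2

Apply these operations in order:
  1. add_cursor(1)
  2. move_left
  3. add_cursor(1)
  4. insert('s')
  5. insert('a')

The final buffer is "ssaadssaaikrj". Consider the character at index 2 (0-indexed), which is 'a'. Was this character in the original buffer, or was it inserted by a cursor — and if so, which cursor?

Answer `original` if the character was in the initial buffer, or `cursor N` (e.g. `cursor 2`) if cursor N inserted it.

Answer: cursor 1

Derivation:
After op 1 (add_cursor(1)): buffer="dikrj" (len 5), cursors c1@1 c3@1 c2@2, authorship .....
After op 2 (move_left): buffer="dikrj" (len 5), cursors c1@0 c3@0 c2@1, authorship .....
After op 3 (add_cursor(1)): buffer="dikrj" (len 5), cursors c1@0 c3@0 c2@1 c4@1, authorship .....
After op 4 (insert('s')): buffer="ssdssikrj" (len 9), cursors c1@2 c3@2 c2@5 c4@5, authorship 13.24....
After op 5 (insert('a')): buffer="ssaadssaaikrj" (len 13), cursors c1@4 c3@4 c2@9 c4@9, authorship 1313.2424....
Authorship (.=original, N=cursor N): 1 3 1 3 . 2 4 2 4 . . . .
Index 2: author = 1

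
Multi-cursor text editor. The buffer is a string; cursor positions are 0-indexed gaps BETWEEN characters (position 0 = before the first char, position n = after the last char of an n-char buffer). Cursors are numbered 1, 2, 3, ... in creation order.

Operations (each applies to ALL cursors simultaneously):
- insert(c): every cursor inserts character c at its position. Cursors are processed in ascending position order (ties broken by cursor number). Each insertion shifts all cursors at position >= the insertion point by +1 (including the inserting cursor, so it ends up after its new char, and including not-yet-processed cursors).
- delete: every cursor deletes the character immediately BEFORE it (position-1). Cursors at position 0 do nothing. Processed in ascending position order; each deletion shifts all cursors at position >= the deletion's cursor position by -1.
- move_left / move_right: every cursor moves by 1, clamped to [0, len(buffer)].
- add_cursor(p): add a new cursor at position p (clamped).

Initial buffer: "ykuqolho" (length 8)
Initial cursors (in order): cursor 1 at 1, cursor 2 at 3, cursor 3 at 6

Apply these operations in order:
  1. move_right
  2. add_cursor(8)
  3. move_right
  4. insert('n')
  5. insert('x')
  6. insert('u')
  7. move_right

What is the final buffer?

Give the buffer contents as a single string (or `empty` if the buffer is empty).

Answer: ykunxuqonxulhonnxxuu

Derivation:
After op 1 (move_right): buffer="ykuqolho" (len 8), cursors c1@2 c2@4 c3@7, authorship ........
After op 2 (add_cursor(8)): buffer="ykuqolho" (len 8), cursors c1@2 c2@4 c3@7 c4@8, authorship ........
After op 3 (move_right): buffer="ykuqolho" (len 8), cursors c1@3 c2@5 c3@8 c4@8, authorship ........
After op 4 (insert('n')): buffer="ykunqonlhonn" (len 12), cursors c1@4 c2@7 c3@12 c4@12, authorship ...1..2...34
After op 5 (insert('x')): buffer="ykunxqonxlhonnxx" (len 16), cursors c1@5 c2@9 c3@16 c4@16, authorship ...11..22...3434
After op 6 (insert('u')): buffer="ykunxuqonxulhonnxxuu" (len 20), cursors c1@6 c2@11 c3@20 c4@20, authorship ...111..222...343434
After op 7 (move_right): buffer="ykunxuqonxulhonnxxuu" (len 20), cursors c1@7 c2@12 c3@20 c4@20, authorship ...111..222...343434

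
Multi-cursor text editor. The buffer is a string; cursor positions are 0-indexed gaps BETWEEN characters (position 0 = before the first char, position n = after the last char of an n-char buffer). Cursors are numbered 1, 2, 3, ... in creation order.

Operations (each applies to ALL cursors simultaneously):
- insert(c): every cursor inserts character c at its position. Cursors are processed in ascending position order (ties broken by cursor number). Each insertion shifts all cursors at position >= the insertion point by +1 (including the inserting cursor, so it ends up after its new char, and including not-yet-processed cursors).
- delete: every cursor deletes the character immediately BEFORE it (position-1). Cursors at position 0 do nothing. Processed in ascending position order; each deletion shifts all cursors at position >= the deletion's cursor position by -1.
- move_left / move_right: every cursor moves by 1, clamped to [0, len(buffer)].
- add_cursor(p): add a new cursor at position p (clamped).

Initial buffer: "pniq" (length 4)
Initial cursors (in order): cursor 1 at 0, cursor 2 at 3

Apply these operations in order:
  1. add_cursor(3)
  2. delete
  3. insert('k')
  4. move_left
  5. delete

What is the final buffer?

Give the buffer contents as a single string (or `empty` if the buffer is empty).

After op 1 (add_cursor(3)): buffer="pniq" (len 4), cursors c1@0 c2@3 c3@3, authorship ....
After op 2 (delete): buffer="pq" (len 2), cursors c1@0 c2@1 c3@1, authorship ..
After op 3 (insert('k')): buffer="kpkkq" (len 5), cursors c1@1 c2@4 c3@4, authorship 1.23.
After op 4 (move_left): buffer="kpkkq" (len 5), cursors c1@0 c2@3 c3@3, authorship 1.23.
After op 5 (delete): buffer="kkq" (len 3), cursors c1@0 c2@1 c3@1, authorship 13.

Answer: kkq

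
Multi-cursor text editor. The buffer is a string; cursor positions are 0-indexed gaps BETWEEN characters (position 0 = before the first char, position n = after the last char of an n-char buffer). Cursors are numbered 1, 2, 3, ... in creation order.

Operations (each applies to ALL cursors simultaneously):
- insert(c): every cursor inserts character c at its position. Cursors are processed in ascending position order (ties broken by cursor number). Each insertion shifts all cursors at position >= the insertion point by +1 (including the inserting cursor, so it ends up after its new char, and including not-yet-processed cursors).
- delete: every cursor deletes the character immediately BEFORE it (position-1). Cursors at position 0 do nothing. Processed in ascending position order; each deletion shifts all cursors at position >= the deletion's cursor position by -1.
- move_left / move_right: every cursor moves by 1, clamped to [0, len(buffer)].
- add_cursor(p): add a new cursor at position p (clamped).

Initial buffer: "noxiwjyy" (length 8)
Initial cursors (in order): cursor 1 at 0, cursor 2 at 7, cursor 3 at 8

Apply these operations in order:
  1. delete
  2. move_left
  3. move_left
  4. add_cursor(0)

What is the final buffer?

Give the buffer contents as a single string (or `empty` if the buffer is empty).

After op 1 (delete): buffer="noxiwj" (len 6), cursors c1@0 c2@6 c3@6, authorship ......
After op 2 (move_left): buffer="noxiwj" (len 6), cursors c1@0 c2@5 c3@5, authorship ......
After op 3 (move_left): buffer="noxiwj" (len 6), cursors c1@0 c2@4 c3@4, authorship ......
After op 4 (add_cursor(0)): buffer="noxiwj" (len 6), cursors c1@0 c4@0 c2@4 c3@4, authorship ......

Answer: noxiwj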